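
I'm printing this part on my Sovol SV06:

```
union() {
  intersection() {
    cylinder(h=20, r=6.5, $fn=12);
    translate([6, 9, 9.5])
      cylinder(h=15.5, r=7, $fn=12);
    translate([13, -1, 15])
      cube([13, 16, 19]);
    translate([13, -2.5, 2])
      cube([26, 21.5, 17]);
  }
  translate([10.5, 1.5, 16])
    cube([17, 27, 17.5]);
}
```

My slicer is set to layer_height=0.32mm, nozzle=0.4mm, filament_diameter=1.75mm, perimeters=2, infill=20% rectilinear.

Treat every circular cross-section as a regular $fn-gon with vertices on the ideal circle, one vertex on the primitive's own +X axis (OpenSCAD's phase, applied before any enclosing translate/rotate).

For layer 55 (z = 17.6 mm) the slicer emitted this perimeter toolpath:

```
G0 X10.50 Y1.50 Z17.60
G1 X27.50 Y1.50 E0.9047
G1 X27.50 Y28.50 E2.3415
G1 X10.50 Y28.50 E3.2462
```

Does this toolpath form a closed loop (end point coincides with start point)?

no

Start point (G0): (10.50, 1.50). End point (last G1): the path does not return to the start — open.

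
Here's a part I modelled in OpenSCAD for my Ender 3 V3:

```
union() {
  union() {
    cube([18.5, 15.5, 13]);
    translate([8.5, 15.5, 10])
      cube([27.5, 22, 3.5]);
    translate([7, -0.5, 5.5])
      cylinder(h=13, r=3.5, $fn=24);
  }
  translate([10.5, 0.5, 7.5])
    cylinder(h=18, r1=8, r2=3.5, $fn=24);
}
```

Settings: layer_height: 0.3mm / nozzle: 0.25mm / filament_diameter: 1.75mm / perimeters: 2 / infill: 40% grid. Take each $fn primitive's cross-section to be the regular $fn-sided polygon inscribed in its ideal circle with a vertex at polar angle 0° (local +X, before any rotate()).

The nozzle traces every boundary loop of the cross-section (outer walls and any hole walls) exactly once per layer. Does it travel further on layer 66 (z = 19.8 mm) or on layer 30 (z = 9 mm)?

layer 30 (z = 9 mm)

Layer 66 (z = 19.8): the cube is not intersected at this z (z outside [0, 13]); the cube at (8.5, 15.5) is absent (z outside [10, 13.5]); the cylinder at (7, -0.5) is absent (z outside [5.5, 18.5]); Taking the union: nothing is present at this height; the cone at (10.5, 0.5): at t=0.683 of its height the radius interpolates to r₁+(r₂−r₁)t = 4.925, giving a regular 24-gon of that circumradius (perimeter = 2·24·4.925·sin(180°/24) = 30.86 mm); Taking the union: only the cone at (10.5, 0.5) is present, so the union is just that shape — boundary = 30.86 mm. So its perimeter = 30.86 mm. Layer 30 (z = 9): the cube is present — its section is the full 18.5×15.5 rectangle (perimeter 68.00 mm); the cube at (8.5, 15.5) is not intersected at this z (z outside [10, 13.5]); the r=3.5 cylinder at (7, -0.5) gives a regular 24-gon of circumradius 3.5 (constant along its height) (perimeter = 2·24·3.500·sin(180°/24) = 21.93 mm); Taking the union: the regions partially overlap (shared area 15.56 mm²), so the edge portions inside another operand are dropped and the merged outline is re-measured after clipping — boundary = 73.10 mm; the cone at (10.5, 0.5) contributes a regular 24-gon of circumradius 7.625 (interpolated between r1=8 and r2=3.5 at t=0.083) (perimeter = 2·24·7.625·sin(180°/24) = 47.77 mm); Taking the union: the regions partially overlap (shared area 120.37 mm²), so the edge portions inside another operand are dropped and the merged outline is re-measured after clipping — boundary = 75.76 mm. So its perimeter = 75.76 mm. Layer 30 is larger (75.76 vs 30.86 mm).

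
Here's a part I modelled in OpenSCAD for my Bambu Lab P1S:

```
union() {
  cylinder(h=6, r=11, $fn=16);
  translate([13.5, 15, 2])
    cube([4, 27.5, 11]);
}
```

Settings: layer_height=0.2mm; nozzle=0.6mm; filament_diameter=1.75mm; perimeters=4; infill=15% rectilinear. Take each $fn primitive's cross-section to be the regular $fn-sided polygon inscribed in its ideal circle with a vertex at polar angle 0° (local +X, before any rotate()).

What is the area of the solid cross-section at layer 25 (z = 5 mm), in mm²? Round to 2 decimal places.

At z = 5 mm: the r=11 cylinder gives a regular 16-gon of circumradius 11 (constant along its height) (area = (16/2)·11.000²·sin(360°/16) = 370.44 mm²); the cube at (13.5, 15) (footprint 4×27.5) is included at this height (area 110.00 mm²); Taking the union: the 2 present regions are separate (no shared area or edge), so areas and boundary lengths simply add and each stays a separate island — area = 480.44 mm². Overall, the cross-section has 2 separate islands. Net area = 480.44 mm².

480.44 mm²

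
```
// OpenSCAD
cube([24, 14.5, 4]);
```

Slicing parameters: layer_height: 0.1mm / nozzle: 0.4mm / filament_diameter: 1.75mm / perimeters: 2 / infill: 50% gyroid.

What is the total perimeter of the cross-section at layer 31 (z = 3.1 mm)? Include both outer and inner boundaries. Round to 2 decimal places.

At z = 3.1 mm: the 24×14.5 cube contributes its full rectangle (perimeter 77.00 mm). Overall, the cross-section is a single solid region. Total boundary length (outer) = 77.00 mm.

77.00 mm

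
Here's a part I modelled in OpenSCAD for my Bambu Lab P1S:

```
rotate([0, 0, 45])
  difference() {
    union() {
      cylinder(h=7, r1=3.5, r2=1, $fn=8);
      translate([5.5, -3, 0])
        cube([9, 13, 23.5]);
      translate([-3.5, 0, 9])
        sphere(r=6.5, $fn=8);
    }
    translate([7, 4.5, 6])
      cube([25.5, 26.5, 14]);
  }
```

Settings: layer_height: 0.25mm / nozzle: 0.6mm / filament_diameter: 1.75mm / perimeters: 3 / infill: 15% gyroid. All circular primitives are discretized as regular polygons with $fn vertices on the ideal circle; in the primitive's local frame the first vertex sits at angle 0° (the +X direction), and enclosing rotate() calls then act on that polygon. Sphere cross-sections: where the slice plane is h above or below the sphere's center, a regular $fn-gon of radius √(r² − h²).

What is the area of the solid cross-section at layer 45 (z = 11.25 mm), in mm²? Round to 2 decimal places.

At z = 11.25 mm: the cone is not intersected at this z (z outside [0, 7]); the cube at (5.5, -3) (footprint 9×13) is included at this height (area 117.00 mm²); the r=6.5 sphere at (-3.5, 0) contributes a regular 8-gon of circumradius √(6.5²−2.25²) = 6.098 (area = (8/2)·6.098²·sin(360°/8) = 105.18 mm²); Combining (union): the 2 present regions are separate (no shared area or edge), so areas and boundary lengths simply add and each stays a separate island — area = 222.18 mm²; the cube at (7, 4.5) (footprint 25.5×26.5) is included at this height (area 675.75 mm²); Taking the first minus the rest: starting from the result so far (222.18 mm²), the 25.5×26.5 cube at (7, 4.5) partially overlaps it — only the 41.25 mm² overlap (of its 675.75 mm²) is removed, clipping the outline — area = 180.93 mm²; (whole slice rotated 45° about Z — lengths, areas and connectivity unchanged). Overall, the cross-section has 2 separate islands. Net area = 180.93 mm².

180.93 mm²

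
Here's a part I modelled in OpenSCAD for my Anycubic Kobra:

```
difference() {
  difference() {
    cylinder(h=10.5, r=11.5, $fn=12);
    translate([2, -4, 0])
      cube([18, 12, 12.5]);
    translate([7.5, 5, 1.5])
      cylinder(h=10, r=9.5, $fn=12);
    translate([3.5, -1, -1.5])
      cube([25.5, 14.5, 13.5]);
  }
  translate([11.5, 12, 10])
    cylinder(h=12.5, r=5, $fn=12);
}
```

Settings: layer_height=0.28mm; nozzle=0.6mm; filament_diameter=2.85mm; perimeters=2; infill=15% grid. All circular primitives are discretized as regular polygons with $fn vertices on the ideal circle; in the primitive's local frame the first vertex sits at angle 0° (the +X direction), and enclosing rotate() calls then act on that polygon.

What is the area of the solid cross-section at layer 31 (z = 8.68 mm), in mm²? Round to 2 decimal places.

244.75 mm²

At z = 8.68 mm: the cylinder: section is a regular 12-gon, circumradius r=11.5 (area = (12/2)·11.500²·sin(360°/12) = 396.75 mm²); the 18×12 cube at (2, -4) contributes its full rectangle (area 216.00 mm²); the r=9.5 cylinder at (7.5, 5) contributes a regular 12-gon of circumradius 9.5 (area = (12/2)·9.500²·sin(360°/12) = 270.75 mm²); the 25.5×14.5 cube at (3.5, -1) contributes its full rectangle (area 369.75 mm²); Subtracting the remaining from the first: starting from the r=11.5 cylinder (396.75 mm²), the 18×12 cube at (2, -4) partially overlaps it — only the 101.43 mm² overlap (of its 216.00 mm²) is removed, clipping the outline; the r=9.5 cylinder at (7.5, 5) partially overlaps it — only the 50.57 mm² overlap (of its 270.75 mm²) is removed, clipping the outline; the 25.5×14.5 cube at (3.5, -1) misses the remaining region (no effect) — area = 244.75 mm²; the cylinder at (11.5, 12) does not reach this height (z outside [10, 22.5]); Subtracting the remaining from the first: none of the subtracted shapes is present at this height, so that combined region is unchanged — area = 244.75 mm². Overall, the cross-section is a single solid region. Net area = 244.75 mm².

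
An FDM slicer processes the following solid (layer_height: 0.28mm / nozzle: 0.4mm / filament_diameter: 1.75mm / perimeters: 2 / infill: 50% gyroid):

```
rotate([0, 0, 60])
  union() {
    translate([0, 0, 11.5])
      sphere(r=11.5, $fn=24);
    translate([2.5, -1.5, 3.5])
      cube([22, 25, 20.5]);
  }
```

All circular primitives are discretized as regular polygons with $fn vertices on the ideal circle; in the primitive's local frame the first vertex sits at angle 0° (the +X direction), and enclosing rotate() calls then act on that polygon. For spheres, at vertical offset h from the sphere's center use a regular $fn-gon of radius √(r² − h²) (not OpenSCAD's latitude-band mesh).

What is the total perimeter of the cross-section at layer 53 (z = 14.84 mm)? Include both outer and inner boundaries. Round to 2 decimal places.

At z = 14.84 mm: the sphere: section is a regular 24-gon, circumradius = √(r²−h²) = √(11.5²−3.34²) = 11.004 (perimeter = 2·24·11.004·sin(180°/24) = 68.94 mm); the cube at (2.5, -1.5) is present — its section is the full 22×25 rectangle (perimeter 94.00 mm); Combining (union): the regions partially overlap (shared area 79.53 mm²), so the edge portions inside another operand are dropped and the merged outline is re-measured after clipping — boundary = 126.24 mm; (rotated 60° about Z; rotation is an isometry so areas/perimeters/island counts are preserved). Overall, the cross-section is a single solid region. Total boundary length (outer) = 126.24 mm.

126.24 mm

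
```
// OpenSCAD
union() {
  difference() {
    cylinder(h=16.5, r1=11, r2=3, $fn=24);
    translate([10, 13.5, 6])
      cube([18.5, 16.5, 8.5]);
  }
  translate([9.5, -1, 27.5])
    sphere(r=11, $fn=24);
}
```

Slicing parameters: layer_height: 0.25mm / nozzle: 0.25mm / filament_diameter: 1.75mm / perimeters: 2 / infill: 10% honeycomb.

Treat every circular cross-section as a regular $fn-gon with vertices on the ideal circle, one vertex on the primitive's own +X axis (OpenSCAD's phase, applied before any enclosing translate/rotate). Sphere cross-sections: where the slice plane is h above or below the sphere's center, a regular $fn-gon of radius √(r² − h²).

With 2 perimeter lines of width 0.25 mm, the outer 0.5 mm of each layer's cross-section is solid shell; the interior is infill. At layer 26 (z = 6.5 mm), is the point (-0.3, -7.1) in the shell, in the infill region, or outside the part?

infill

At z = 6.5 mm: the cone contributes a regular 24-gon of circumradius 7.848 (interpolated between r1=11 and r2=3 at t=0.394); the 18.5×16.5 cube at (10, 13.5) contributes its full rectangle; Taking the first minus the rest: starting from the cone, the 18.5×16.5 cube at (10, 13.5) misses the remaining region (no effect) — 1 connected region; the sphere at (9.5, -1) is not intersected at this z (|z−center|=21.000 > r=11); Taking the union: only that combined region is present, so the union is just that shape — 1 connected region. Overall, the cross-section is a single solid region. The nearest boundary edge runs (-0.00, -7.85)→(-2.03, -7.58); distance from the point to it = 0.70 mm. The point is inside the cross-section and 0.70 mm from the nearest boundary — more than the 0.5 mm shell width (2 × 0.25), so it's in the infill interior.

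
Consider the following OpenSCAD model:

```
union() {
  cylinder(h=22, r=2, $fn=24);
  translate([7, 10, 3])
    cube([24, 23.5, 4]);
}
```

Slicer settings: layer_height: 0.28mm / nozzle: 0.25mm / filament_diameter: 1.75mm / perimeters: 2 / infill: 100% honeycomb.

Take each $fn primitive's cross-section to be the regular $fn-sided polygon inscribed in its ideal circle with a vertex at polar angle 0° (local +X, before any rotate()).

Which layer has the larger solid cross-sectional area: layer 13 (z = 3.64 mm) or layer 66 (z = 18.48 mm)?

layer 13 (z = 3.64 mm)

Layer 13 (z = 3.64): the r=2 cylinder contributes a regular 24-gon of circumradius 2 (area = (24/2)·2.000²·sin(360°/24) = 12.42 mm²); the cube at (7, 10) (footprint 24×23.5) is included at this height (area 564.00 mm²); Combining (union): the 2 present regions are separate (no shared area or edge), so areas and boundary lengths simply add and each stays a separate island — area = 576.42 mm². So its area = 576.42 mm². Layer 66 (z = 18.48): the cylinder: section is a regular 24-gon, circumradius r=2 (area = (24/2)·2.000²·sin(360°/24) = 12.42 mm²); the cube at (7, 10) does not reach this height (z outside [3, 7]); Combining (union): only the r=2 cylinder is present, so the union is just that shape — area = 12.42 mm². So its area = 12.42 mm². Layer 13 is larger (576.42 vs 12.42 mm²).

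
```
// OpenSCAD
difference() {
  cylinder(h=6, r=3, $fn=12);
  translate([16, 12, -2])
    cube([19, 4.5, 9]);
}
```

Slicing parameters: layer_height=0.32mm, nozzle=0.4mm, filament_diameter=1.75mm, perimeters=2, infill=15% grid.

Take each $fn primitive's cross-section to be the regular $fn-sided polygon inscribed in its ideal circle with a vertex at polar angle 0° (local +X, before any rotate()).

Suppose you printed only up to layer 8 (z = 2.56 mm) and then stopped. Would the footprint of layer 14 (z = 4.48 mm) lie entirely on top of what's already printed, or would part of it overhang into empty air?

Compare the two slices. At z = 2.56: the r=3 cylinder gives a regular 12-gon of circumradius 3 (constant along its height) (area = (12/2)·3.000²·sin(360°/12) = 27.00 mm²); the cube at (16, 12) (footprint 19×4.5) is included at this height (area 85.50 mm²); Subtracting the remaining from the first: starting from the r=3 cylinder (27.00 mm²), the 19×4.5 cube at (16, 12) misses the remaining region (no effect) — area = 27.00 mm². At z = 4.48: the r=3 cylinder gives a regular 12-gon of circumradius 3 (constant along its height) (area = (12/2)·3.000²·sin(360°/12) = 27.00 mm²); the cube at (16, 12) (footprint 19×4.5) is included at this height (area 85.50 mm²); Subtracting the remaining from the first: starting from the r=3 cylinder (27.00 mm²), the 19×4.5 cube at (16, 12) misses the remaining region (no effect) — area = 27.00 mm². Checking containment: the cross-section at z = 4.48 is a subset of the cross-section at z = 2.56.

entirely on top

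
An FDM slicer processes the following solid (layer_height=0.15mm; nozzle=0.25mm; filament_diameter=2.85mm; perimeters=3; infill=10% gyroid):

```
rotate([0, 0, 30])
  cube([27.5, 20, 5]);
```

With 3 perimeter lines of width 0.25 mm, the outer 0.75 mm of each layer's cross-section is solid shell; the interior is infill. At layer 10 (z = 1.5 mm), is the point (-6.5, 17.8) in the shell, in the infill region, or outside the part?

infill

At z = 1.5 mm: the 27.5×20 cube contributes its full rectangle; (rotated 30° about Z; rotation is an isometry so areas/perimeters/island counts are preserved). Overall, the cross-section is a single solid region. Undo the 30° rotation: the query point maps to (3.271, 18.665) in the un-rotated model frame. The nearest boundary edge runs (27.50, 20.00)→(0.00, 20.00); distance from the point to it = 1.33 mm. The point is inside the cross-section and 1.33 mm from the nearest boundary — more than the 0.75 mm shell width (3 × 0.25), so it's in the infill interior.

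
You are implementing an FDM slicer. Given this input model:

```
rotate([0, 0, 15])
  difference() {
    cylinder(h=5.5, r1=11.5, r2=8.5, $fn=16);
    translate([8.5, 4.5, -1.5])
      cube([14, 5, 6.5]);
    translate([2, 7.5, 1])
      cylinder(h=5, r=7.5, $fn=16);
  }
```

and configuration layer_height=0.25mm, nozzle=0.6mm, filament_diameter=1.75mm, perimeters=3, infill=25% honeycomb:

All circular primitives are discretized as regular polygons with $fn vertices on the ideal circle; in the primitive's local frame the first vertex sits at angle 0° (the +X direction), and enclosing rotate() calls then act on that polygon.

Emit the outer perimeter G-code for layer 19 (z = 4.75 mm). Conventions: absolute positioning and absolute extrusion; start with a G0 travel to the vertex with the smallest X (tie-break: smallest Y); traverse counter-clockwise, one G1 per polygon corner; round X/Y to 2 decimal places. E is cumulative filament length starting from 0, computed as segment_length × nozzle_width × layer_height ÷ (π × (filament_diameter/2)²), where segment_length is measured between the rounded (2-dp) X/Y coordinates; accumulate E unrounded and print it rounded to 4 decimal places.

At z = 4.75 mm: the cone: at t=0.864 of its height the radius interpolates to r₁+(r₂−r₁)t = 8.909, giving a regular 16-gon of that circumradius; the 14×5 cube at (8.5, 4.5) contributes its full rectangle; the cylinder at (2, 7.5): section is a regular 16-gon, circumradius r=7.5; Subtracting the remaining from the first: starting from the cone, the 14×5 cube at (8.5, 4.5) misses the remaining region (no effect); the r=7.5 cylinder at (2, 7.5) partially overlaps it — only the 84.54 mm² overlap (of its 172.21 mm²) is removed, clipping the outline — 1 connected region; (whole slice rotated 15° about Z — lengths, areas and connectivity unchanged). The outline is a single polygon with 20 vertices. Extrusion per mm of travel: 0.6 × 0.25 / (π × 0.875²) = 0.062363. Accumulating E over each segment gives final E = 3.6145.

G0 X-8.83 Y1.16 Z4.75
G1 X-8.61 Y-2.31 E0.2168
G1 X-7.07 Y-5.42 E0.4333
G1 X-4.45 Y-7.72 E0.6507
G1 X-1.16 Y-8.83 E0.8672
G1 X2.31 Y-8.61 E1.0840
G1 X5.42 Y-7.07 E1.3005
G1 X7.72 Y-4.45 E1.5179
G1 X8.83 Y-1.16 E1.7344
G1 X8.61 Y2.31 E1.9513
G1 X7.07 Y5.42 E2.1677
G1 X6.99 Y5.49 E2.1743
G1 X6.49 Y4.01 E2.2717
G1 X4.56 Y1.81 E2.4542
G1 X1.93 Y0.52 E2.6369
G1 X-0.99 Y0.33 E2.8194
G1 X-3.76 Y1.27 E3.0018
G1 X-5.96 Y3.20 E3.1843
G1 X-6.99 Y5.28 E3.3291
G1 X-7.72 Y4.45 E3.3980
G1 X-8.83 Y1.16 E3.6145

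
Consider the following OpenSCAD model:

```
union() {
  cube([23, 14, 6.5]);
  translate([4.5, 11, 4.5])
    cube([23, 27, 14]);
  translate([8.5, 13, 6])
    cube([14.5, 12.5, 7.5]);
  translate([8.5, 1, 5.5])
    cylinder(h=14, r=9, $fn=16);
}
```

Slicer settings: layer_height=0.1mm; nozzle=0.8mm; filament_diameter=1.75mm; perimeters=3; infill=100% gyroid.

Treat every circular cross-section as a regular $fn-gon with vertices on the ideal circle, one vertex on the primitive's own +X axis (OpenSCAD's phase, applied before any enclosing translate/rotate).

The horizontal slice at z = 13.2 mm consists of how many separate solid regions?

At z = 13.2 mm: the cube is not intersected at this z (z outside [0, 6.5]); the cube at (4.5, 11) (footprint 23×27) is included at this height; the cube at (8.5, 13) is present — its section is the full 14.5×12.5 rectangle; the r=9 cylinder at (8.5, 1) contributes a regular 16-gon of circumradius 9; Taking the union: the regions partially overlap (shared area 181.25 mm²), so overlapping operands fuse into one piece — 2 connected regions. The result has 2 disconnected regions.

2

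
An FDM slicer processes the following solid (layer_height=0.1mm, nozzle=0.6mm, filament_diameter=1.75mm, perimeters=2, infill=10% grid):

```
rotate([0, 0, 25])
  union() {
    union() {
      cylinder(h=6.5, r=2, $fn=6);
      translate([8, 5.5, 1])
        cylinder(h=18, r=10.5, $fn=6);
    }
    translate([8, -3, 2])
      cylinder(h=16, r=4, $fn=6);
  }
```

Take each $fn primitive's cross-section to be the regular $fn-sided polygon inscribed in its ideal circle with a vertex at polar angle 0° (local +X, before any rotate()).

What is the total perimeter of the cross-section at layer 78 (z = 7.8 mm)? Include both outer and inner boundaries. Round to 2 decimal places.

At z = 7.8 mm: the cylinder does not reach this height (z outside [0, 6.5]); the r=10.5 cylinder at (8, 5.5) contributes a regular 6-gon of circumradius 10.5 (perimeter = 2·6·10.500·sin(180°/6) = 63.00 mm); Combining (union): only the r=10.5 cylinder at (8, 5.5) is present, so the union is just that shape — boundary = 63.00 mm; the cylinder at (8, -3): section is a regular 6-gon, circumradius r=4 (perimeter = 2·6·4.000·sin(180°/6) = 24.00 mm); Merging all regions: the regions partially overlap (shared area 25.33 mm²), so the edge portions inside another operand are dropped and the merged outline is re-measured after clipping — boundary = 66.31 mm; (whole slice rotated 25° about Z — lengths, areas and connectivity unchanged). Overall, the cross-section is a single solid region. Total boundary length (outer) = 66.31 mm.

66.31 mm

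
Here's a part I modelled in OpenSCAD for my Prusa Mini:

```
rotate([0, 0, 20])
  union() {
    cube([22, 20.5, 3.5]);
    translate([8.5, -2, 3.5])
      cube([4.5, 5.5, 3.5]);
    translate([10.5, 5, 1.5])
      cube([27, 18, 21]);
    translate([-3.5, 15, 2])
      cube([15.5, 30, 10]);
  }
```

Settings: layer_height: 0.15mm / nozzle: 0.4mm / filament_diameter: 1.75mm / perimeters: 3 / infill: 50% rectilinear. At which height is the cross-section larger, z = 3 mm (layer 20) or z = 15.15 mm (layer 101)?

Layer 20 (z = 3): the cube is present — its section is the full 22×20.5 rectangle (area 451.00 mm²); the cube at (8.5, -2) does not reach this height (z outside [3.5, 7]); the cube at (10.5, 5) is present — its section is the full 27×18 rectangle (area 486.00 mm²); the 15.5×30 cube at (-3.5, 15) contributes its full rectangle (area 465.00 mm²); Taking the union: the regions partially overlap — summed areas 1402.00 mm² minus the doubly-counted overlap 248.00 mm² gives 1154.00 mm² — area = 1154.00 mm²; (rotated 20° about Z; rotation is an isometry so areas/perimeters/island counts are preserved). So its area = 1154.00 mm². Layer 101 (z = 15.15): the cube is absent (z outside [0, 3.5]); the cube at (8.5, -2) is absent (z outside [3.5, 7]); the cube at (10.5, 5) (footprint 27×18) is included at this height (area 486.00 mm²); the cube at (-3.5, 15) is absent (z outside [2, 12]); Merging all regions: only the 27×18 cube at (10.5, 5) is present, so the union is just that shape — area = 486.00 mm²; (whole slice rotated 20° about Z — lengths, areas and connectivity unchanged). So its area = 486.00 mm². Layer 20 is larger (1154.00 vs 486.00 mm²).

layer 20 (z = 3 mm)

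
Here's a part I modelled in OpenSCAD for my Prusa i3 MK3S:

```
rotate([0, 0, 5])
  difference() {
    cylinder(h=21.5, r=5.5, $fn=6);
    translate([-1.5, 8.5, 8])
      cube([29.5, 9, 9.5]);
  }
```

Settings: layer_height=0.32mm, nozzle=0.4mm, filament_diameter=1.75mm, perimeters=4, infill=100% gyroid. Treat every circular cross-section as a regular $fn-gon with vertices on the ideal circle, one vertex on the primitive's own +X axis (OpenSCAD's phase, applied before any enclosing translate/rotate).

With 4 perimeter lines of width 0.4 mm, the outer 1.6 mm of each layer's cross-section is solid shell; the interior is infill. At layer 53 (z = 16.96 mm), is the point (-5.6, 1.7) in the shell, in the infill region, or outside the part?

At z = 16.96 mm: the r=5.5 cylinder gives a regular 6-gon of circumradius 5.5 (constant along its height); the cube at (-1.5, 8.5) (footprint 29.5×9) is included at this height; Subtracting the remaining from the first: starting from the r=5.5 cylinder, the 29.5×9 cube at (-1.5, 8.5) misses the remaining region (no effect) — 1 connected region; (whole slice rotated 5° about Z — lengths, areas and connectivity unchanged). Overall, the cross-section is a single solid region. Undo the 5° rotation: the query point maps to (-5.431, 2.182) in the un-rotated model frame. The nearest boundary edge runs (-5.50, 0.00)→(-2.75, 4.76); distance from the point to it = 1.03 mm. The point is not inside any of the regions above, so it lies outside the cross-section (1.03 mm from the nearest boundary).

outside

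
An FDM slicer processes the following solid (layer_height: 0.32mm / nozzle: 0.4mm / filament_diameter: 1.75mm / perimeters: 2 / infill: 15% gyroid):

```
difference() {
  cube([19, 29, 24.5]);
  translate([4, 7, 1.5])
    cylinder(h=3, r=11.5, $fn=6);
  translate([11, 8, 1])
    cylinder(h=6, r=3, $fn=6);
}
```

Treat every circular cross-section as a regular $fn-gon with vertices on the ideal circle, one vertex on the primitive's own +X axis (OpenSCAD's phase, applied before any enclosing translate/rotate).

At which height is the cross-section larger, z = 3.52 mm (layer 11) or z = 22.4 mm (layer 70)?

layer 70 (z = 22.4 mm)

Layer 11 (z = 3.52): the cube (footprint 19×29) is included at this height (area 551.00 mm²); the cylinder at (4, 7): section is a regular 6-gon, circumradius r=11.5 (area = (6/2)·11.500²·sin(360°/6) = 343.60 mm²); the r=3 cylinder at (11, 8) gives a regular 6-gon of circumradius 3 (constant along its height) (area = (6/2)·3.000²·sin(360°/6) = 23.38 mm²); After the difference (first − rest): starting from the 19×29 cube (551.00 mm²), the r=11.5 cylinder at (4, 7) partially overlaps it — only the 220.09 mm² overlap (of its 343.60 mm²) is removed, clipping the outline; the r=3 cylinder at (11, 8) misses the remaining region (no effect) — area = 330.91 mm². So its area = 330.91 mm². Layer 70 (z = 22.4): the cube is present — its section is the full 19×29 rectangle (area 551.00 mm²); the cylinder at (4, 7) does not reach this height (z outside [1.5, 4.5]); the cylinder at (11, 8) is not intersected at this z (z outside [1, 7]); Taking the first minus the rest: none of the subtracted shapes is present at this height, so the 19×29 cube is unchanged — area = 551.00 mm². So its area = 551.00 mm². Layer 70 is larger (551.00 vs 330.91 mm²).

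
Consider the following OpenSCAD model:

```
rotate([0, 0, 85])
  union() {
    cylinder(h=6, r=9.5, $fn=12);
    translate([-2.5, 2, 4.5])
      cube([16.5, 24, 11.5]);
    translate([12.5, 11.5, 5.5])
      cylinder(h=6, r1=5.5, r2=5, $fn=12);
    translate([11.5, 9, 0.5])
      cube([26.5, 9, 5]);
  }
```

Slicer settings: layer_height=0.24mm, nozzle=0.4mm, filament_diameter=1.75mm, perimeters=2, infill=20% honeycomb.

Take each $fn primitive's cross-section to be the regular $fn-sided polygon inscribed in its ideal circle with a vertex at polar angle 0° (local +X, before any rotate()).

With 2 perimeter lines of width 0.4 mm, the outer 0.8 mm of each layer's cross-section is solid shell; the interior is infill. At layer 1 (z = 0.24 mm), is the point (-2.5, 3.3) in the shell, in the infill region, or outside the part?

At z = 0.24 mm: the r=9.5 cylinder gives a regular 12-gon of circumradius 9.5 (constant along its height); the cube at (-2.5, 2) is not intersected at this z (z outside [4.5, 16]); the cone at (12.5, 11.5) does not reach this height (z outside [5.5, 11.5]); the cube at (11.5, 9) does not reach this height (z outside [0.5, 5.5]); Taking the union: only the r=9.5 cylinder is present, so the union is just that shape — 1 connected region; (whole slice rotated 85° about Z — lengths, areas and connectivity unchanged). Overall, the cross-section is a single solid region. Undo the 85° rotation: the query point maps to (3.070, 2.778) in the un-rotated model frame. The nearest boundary edge runs (8.23, 4.75)→(4.75, 8.23); distance from the point to it = 5.04 mm. The point is inside the cross-section and 5.04 mm from the nearest boundary — more than the 0.8 mm shell width (2 × 0.4), so it's in the infill interior.

infill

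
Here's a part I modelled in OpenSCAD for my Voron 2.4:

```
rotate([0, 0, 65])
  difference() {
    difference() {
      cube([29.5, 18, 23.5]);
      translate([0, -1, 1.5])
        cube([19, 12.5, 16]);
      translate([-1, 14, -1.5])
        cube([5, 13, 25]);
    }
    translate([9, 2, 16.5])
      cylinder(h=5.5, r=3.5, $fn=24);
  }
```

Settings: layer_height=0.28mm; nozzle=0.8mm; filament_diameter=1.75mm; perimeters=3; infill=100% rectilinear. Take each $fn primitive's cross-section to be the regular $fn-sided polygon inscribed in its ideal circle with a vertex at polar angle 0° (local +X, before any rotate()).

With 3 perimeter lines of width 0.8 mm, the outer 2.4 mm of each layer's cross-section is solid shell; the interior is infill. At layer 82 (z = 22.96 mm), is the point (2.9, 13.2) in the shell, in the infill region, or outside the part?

At z = 22.96 mm: the cube (footprint 29.5×18) is included at this height; the cube at (0, -1) is not intersected at this z (z outside [1.5, 17.5]); the cube at (-1, 14) is present — its section is the full 5×13 rectangle; Subtracting the remaining from the first: starting from the 29.5×18 cube, the 5×13 cube at (-1, 14) partially overlaps it — only the 16.00 mm² overlap (of its 65.00 mm²) is removed, clipping the outline — 1 connected region; the cylinder at (9, 2) does not reach this height (z outside [16.5, 22]); Taking the first minus the rest: none of the subtracted shapes is present at this height, so the result so far is unchanged — 1 connected region; (rotated 65° about Z; rotation is an isometry so areas/perimeters/island counts are preserved). Overall, the cross-section is a single solid region. Undo the 65° rotation: the query point maps to (13.189, 2.950) in the un-rotated model frame. The nearest boundary edge runs (29.50, 0.00)→(0.00, 0.00); distance from the point to it = 2.95 mm. The point is inside the cross-section and 2.95 mm from the nearest boundary — more than the 2.4 mm shell width (3 × 0.8), so it's in the infill interior.

infill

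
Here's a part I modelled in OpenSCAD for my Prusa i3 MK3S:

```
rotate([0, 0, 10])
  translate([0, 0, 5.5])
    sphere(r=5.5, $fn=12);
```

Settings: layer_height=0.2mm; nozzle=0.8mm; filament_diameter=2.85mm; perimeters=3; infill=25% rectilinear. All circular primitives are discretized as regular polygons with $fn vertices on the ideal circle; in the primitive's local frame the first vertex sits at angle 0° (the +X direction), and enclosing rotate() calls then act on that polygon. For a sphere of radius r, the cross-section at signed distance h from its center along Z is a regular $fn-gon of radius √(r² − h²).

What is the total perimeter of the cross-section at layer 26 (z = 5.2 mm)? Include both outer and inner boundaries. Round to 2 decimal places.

At z = 5.2 mm: the r=5.5 sphere slices to a regular 12-gon of circumradius 5.492 (√(r²−h²) with h=0.3 from center) (perimeter = 2·12·5.492·sin(180°/12) = 34.11 mm); (whole slice rotated 10° about Z — lengths, areas and connectivity unchanged). Overall, the cross-section is a single solid region. Total boundary length (outer) = 34.11 mm.

34.11 mm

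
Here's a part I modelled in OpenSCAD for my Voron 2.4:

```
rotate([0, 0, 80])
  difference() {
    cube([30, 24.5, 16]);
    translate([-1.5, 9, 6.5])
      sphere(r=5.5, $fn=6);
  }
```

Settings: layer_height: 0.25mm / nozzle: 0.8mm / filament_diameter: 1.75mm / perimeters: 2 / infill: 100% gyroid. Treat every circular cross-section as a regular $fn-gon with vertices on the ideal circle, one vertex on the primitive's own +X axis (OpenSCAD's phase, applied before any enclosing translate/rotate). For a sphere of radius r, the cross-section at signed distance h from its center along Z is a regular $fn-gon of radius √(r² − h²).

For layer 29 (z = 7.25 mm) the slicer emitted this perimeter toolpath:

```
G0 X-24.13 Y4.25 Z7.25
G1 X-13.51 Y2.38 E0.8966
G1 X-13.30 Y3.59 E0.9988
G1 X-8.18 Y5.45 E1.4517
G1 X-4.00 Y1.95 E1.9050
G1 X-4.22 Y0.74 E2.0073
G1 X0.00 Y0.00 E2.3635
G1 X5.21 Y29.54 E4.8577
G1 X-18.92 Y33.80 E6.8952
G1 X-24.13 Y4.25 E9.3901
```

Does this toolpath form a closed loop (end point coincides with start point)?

yes

Start point (G0): (-24.13, 4.25). End point (last G1): the path returns to the start — closed.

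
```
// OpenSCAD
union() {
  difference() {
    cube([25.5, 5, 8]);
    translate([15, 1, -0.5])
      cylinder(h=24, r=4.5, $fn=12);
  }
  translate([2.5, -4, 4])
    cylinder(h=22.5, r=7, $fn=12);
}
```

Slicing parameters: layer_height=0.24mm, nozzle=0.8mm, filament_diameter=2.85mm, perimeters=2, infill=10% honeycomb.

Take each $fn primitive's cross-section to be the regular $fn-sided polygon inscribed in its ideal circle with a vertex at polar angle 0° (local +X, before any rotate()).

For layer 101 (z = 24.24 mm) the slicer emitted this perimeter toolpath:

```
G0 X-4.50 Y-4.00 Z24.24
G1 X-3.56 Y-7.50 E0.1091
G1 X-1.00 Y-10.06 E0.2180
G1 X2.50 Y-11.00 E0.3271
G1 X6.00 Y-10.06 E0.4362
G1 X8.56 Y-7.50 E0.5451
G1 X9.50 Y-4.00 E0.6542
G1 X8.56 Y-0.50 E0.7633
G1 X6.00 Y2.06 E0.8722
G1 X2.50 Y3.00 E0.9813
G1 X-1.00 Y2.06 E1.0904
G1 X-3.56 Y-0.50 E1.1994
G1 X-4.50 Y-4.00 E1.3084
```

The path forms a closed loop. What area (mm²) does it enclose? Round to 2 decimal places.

Apply the shoelace formula to the sequence of (X, Y) vertices; enclosed area = 146.95 mm².

146.95 mm²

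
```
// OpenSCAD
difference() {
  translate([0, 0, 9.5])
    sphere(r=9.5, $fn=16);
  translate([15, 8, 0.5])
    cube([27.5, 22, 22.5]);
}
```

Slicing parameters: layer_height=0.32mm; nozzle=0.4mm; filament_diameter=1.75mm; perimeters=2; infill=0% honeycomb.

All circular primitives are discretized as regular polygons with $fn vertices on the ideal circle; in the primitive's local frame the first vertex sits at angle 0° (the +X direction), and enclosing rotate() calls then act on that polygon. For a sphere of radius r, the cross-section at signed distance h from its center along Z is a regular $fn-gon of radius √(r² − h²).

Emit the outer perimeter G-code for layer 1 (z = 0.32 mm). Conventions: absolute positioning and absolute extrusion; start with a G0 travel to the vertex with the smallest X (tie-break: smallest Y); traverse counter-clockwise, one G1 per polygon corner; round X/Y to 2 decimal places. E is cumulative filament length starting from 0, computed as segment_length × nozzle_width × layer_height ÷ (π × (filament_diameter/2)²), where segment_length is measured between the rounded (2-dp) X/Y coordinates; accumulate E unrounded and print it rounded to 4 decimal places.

G0 X-2.44 Y0.00 Z0.32
G1 X-2.26 Y-0.94 E0.0509
G1 X-1.73 Y-1.73 E0.1016
G1 X-0.94 Y-2.26 E0.1522
G1 X0.00 Y-2.44 E0.2031
G1 X0.94 Y-2.26 E0.2540
G1 X1.73 Y-1.73 E0.3047
G1 X2.26 Y-0.94 E0.3553
G1 X2.44 Y0.00 E0.4062
G1 X2.26 Y0.94 E0.4572
G1 X1.73 Y1.73 E0.5078
G1 X0.94 Y2.26 E0.5584
G1 X0.00 Y2.44 E0.6093
G1 X-0.94 Y2.26 E0.6603
G1 X-1.73 Y1.73 E0.7109
G1 X-2.26 Y0.94 E0.7615
G1 X-2.44 Y0.00 E0.8125

At z = 0.32 mm: the r=9.5 sphere contributes a regular 16-gon of circumradius √(9.5²−9.18²) = 2.445; the cube at (15, 8) is not intersected at this z (z outside [0.5, 23]); Subtracting the remaining from the first: none of the subtracted shapes is present at this height, so the r=9.5 sphere is unchanged — 1 connected region. The outline is a single polygon with 16 vertices. Extrusion per mm of travel: 0.4 × 0.32 / (π × 0.875²) = 0.053216. Accumulating E over each segment gives final E = 0.8125.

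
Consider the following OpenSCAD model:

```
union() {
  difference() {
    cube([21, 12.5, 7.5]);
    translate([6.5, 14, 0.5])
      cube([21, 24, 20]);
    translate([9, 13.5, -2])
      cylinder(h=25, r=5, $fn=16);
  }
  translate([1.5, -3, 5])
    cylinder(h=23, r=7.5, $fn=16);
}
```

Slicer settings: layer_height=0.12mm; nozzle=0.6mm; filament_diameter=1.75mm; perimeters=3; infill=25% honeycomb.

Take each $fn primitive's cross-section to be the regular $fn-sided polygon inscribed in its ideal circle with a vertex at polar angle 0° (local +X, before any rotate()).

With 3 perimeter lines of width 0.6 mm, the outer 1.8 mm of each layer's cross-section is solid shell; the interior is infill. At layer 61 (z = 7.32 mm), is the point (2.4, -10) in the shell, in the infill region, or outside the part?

shell

At z = 7.32 mm: the cube is present — its section is the full 21×12.5 rectangle; the 21×24 cube at (6.5, 14) contributes its full rectangle; the cylinder at (9, 13.5): section is a regular 16-gon, circumradius r=5; Subtracting the remaining from the first: starting from the 21×12.5 cube, the 21×24 cube at (6.5, 14) misses the remaining region (no effect); the r=5 cylinder at (9, 13.5) partially overlaps it — only the 28.47 mm² overlap (of its 76.54 mm²) is removed, clipping the outline — 1 connected region; the r=7.5 cylinder at (1.5, -3) contributes a regular 16-gon of circumradius 7.5; Merging all regions: the regions partially overlap (shared area 27.98 mm²), so overlapping operands fuse into one piece — 1 connected region. Overall, the cross-section is a single solid region. The nearest boundary edge runs (4.37, -9.93)→(1.50, -10.50); distance from the point to it = 0.31 mm. The point is inside the cross-section, 0.31 mm from the nearest boundary — within the 1.8 mm shell band (3 × 0.6).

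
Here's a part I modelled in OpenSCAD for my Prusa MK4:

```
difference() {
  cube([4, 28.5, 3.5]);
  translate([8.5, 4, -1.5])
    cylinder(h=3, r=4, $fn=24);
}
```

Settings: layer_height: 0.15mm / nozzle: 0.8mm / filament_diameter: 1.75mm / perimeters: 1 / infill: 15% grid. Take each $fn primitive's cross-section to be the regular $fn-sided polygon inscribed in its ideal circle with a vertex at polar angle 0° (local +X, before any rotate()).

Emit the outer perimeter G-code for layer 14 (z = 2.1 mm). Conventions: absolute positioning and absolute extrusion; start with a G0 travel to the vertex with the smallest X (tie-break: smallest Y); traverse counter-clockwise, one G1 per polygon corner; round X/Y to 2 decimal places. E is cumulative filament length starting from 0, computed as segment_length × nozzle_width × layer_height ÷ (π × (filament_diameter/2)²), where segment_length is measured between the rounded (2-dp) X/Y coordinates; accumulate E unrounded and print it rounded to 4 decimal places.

At z = 2.1 mm: the cube is present — its section is the full 4×28.5 rectangle; the cylinder at (8.5, 4) is not intersected at this z (z outside [-1.5, 1.5]); Subtracting the remaining from the first: none of the subtracted shapes is present at this height, so the 4×28.5 cube is unchanged — 1 connected region. The outline is a single polygon with 4 vertices. Extrusion per mm of travel: 0.8 × 0.15 / (π × 0.875²) = 0.049890. Accumulating E over each segment gives final E = 3.2429.

G0 X0.00 Y0.00 Z2.10
G1 X4.00 Y0.00 E0.1996
G1 X4.00 Y28.50 E1.6214
G1 X0.00 Y28.50 E1.8210
G1 X0.00 Y0.00 E3.2429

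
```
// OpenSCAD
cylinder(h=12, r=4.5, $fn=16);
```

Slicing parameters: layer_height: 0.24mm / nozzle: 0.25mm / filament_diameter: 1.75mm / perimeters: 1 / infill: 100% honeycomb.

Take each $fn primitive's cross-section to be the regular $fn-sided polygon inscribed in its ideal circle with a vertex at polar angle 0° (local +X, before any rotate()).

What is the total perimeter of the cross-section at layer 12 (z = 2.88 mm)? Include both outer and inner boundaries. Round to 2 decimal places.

At z = 2.88 mm: the cylinder: section is a regular 16-gon, circumradius r=4.5 (perimeter = 2·16·4.500·sin(180°/16) = 28.09 mm). Overall, the cross-section is a single solid region. Total boundary length (outer) = 28.09 mm.

28.09 mm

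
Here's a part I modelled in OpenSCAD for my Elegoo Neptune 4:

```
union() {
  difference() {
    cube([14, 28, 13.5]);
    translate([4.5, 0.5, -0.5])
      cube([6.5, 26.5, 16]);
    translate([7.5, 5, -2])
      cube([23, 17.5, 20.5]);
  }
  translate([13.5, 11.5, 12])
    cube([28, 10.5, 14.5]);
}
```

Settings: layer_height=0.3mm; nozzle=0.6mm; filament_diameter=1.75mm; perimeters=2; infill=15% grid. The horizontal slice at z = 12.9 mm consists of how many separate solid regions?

At z = 12.9 mm: the cube is present — its section is the full 14×28 rectangle; the 6.5×26.5 cube at (4.5, 0.5) contributes its full rectangle; the cube at (7.5, 5) is present — its section is the full 23×17.5 rectangle; After the difference (first − rest): starting from the 14×28 cube, the 6.5×26.5 cube at (4.5, 0.5) lies wholly inside it (removes its full 172.25 mm² and its 66.00 mm outline becomes a hole wall); the 23×17.5 cube at (7.5, 5) partially overlaps it — only the 52.50 mm² overlap (of its 402.50 mm²) is removed, clipping the outline — 1 connected region; the cube at (13.5, 11.5) (footprint 28×10.5) is included at this height; Combining (union): the 2 present regions are separate (no shared area or edge), so areas and boundary lengths simply add and each stays a separate island — 2 connected regions. The result has 2 disconnected regions.

2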